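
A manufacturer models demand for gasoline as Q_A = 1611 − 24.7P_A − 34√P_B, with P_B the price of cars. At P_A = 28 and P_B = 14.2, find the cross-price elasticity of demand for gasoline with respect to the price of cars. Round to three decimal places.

-0.081

At P_A = 28 and P_B = 14.2: Q_A = 791.278.
∂Q_A/∂P_B = -34/(2√P_B) = -34/(2√14.2) = -4.5113.
ε = (∂Q_A/∂P_B)(P_B/Q_A) = -4.5113 × (14.2/791.278) ≈ -0.081.
ε < 0: complements.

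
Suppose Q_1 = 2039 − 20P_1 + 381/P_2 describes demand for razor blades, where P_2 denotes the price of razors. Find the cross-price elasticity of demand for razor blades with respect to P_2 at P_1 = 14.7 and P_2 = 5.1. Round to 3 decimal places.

At P_1 = 14.7 and P_2 = 5.1: Q_1 = 1819.706.
∂Q_1/∂P_2 = −381/P_2² = -14.6482.
ε = (∂Q_1/∂P_2)(P_2/Q_1) = -14.6482 × (5.1/1819.706) ≈ -0.041.

-0.041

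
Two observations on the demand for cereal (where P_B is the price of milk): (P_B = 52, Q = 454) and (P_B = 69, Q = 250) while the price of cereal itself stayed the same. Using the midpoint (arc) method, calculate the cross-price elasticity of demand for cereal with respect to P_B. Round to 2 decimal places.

-2.06

ΔQ_A = 250 − 454 = -204; ΔP_B = 69 − 52 = 17.
Midpoints: Q̄_A = 352.0, P̄_B = 60.50.
ε = (ΔQ_A/Q̄_A)/(ΔP_B/P̄_B) = (-204/352.0)/(17/60.50) ≈ -2.06.
ε < 0: cereal and milk are complements.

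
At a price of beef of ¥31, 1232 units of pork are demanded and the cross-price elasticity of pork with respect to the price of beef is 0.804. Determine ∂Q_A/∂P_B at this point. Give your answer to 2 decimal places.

ε = (∂Q_A/∂P_B)·(P_B/Q_A) ⇒ ∂Q_A/∂P_B = ε·Q_A/P_B = 0.804 × 1232/31 ≈ 31.95.

31.95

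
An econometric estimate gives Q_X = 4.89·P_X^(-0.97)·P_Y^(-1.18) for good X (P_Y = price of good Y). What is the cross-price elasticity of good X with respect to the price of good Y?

In a log-linear (constant-elasticity) demand function, the coefficient on the exponent of P_Y is the cross-price elasticity.
ε = -1.18. Negative, so good X and good Y are complements.

-1.18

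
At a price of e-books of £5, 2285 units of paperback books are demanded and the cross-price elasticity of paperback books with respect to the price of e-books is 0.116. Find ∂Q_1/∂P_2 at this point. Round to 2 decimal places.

ε = (∂Q_1/∂P_2)·(P_2/Q_1) ⇒ ∂Q_1/∂P_2 = ε·Q_1/P_2 = 0.116 × 2285/5 ≈ 53.01.

53.01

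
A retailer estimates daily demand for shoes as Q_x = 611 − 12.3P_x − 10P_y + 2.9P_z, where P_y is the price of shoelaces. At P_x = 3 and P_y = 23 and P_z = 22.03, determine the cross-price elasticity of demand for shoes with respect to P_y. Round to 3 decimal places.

-0.564

At P_x = 3 and P_y = 23 and P_z = 22.03: Q_x = 407.987.
∂Q_x/∂P_y = -10.
ε = (∂Q_x/∂P_y)(P_y/Q_x) = -10 × (23/407.987) ≈ -0.564.
Since ε < 0, shoes and shoelaces are complements.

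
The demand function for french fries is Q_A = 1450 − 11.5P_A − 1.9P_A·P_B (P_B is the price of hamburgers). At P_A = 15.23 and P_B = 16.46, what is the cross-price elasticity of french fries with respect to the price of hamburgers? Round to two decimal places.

At P_A = 15.23 and P_B = 16.46: Q_A = 798.552.
∂Q_A/∂P_B = -1.9P_A = -1.9(15.23) = -28.9370.
ε = (∂Q_A/∂P_B)(P_B/Q_A) = -28.9370 × (16.46/798.552) ≈ -0.60.
ε < 0: complements.

-0.60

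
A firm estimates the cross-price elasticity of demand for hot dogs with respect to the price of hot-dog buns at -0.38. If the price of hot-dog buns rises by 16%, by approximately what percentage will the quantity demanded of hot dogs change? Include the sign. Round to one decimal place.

-6.1%

%ΔQ ≈ ε × %ΔP of hot-dog buns = -0.38 × (16%) = -6.1%.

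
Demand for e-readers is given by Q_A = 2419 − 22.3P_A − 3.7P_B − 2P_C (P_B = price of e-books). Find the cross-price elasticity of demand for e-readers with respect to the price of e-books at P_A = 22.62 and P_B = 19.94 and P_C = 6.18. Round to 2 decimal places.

-0.04

At P_A = 22.62 and P_B = 19.94 and P_C = 6.18: Q_A = 1828.436.
∂Q_A/∂P_B = -3.7.
ε = (∂Q_A/∂P_B)(P_B/Q_A) = -3.7 × (19.94/1828.436) ≈ -0.04.
Since ε < 0, e-readers and e-books are complements.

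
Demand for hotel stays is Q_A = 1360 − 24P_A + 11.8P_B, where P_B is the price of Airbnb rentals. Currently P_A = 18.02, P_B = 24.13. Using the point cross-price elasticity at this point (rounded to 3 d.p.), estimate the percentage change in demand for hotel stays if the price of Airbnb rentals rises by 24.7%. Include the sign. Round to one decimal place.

5.8%

At P_A = 18.02, P_B = 24.13: Q_A = 1212.254.
∂Q_A/∂P_B = 11.8.
ε = (∂Q_A/∂P_B)(P_B/Q_A) = 11.8000 × 24.13/1212.254 ≈ 0.235.
%ΔQ_A ≈ ε × %ΔP_B = 0.235 × (24.7%) = 5.8%.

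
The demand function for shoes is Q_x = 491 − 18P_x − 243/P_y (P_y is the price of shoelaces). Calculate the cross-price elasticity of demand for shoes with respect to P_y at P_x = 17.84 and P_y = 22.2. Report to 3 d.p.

At P_x = 17.84 and P_y = 22.2: Q_x = 158.934.
∂Q_x/∂P_y = 243/P_y² = 0.4931.
ε = (∂Q_x/∂P_y)(P_y/Q_x) = 0.4931 × (22.2/158.934) ≈ 0.069.
ε > 0: substitutes.

0.069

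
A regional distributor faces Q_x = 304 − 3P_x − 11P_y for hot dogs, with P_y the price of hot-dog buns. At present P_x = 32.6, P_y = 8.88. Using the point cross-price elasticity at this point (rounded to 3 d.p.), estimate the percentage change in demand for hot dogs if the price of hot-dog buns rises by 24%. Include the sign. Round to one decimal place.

At P_x = 32.6, P_y = 8.88: Q_x = 108.52.
∂Q_x/∂P_y = -11.
ε = (∂Q_x/∂P_y)(P_y/Q_x) = -11.0000 × 8.88/108.52 ≈ -0.900.
%ΔQ_x ≈ ε × %ΔP_y = -0.900 × (24%) = -21.6%.

-21.6%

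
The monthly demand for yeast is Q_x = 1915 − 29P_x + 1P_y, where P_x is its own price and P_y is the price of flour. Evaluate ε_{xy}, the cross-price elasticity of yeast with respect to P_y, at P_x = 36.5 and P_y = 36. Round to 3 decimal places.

At P_x = 36.5 and P_y = 36: Q_x = 892.5.
∂Q_x/∂P_y = 1.
ε = (∂Q_x/∂P_y)(P_y/Q_x) = 1 × (36/892.5) ≈ 0.040.
Since ε > 0, yeast and flour are substitutes.

0.040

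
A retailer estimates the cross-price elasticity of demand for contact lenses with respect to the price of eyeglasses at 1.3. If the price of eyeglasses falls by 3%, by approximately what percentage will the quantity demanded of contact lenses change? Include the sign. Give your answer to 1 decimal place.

%ΔQ ≈ ε × %ΔP of eyeglasses = 1.3 × (-3%) = -3.9%.

-3.9%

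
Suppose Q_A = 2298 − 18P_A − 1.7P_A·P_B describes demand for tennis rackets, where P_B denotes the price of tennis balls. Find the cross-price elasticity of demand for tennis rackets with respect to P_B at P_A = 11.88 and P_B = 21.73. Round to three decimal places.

At P_A = 11.88 and P_B = 21.73: Q_A = 1645.301.
∂Q_A/∂P_B = -1.7P_A = -1.7(11.88) = -20.1960.
ε = (∂Q_A/∂P_B)(P_B/Q_A) = -20.1960 × (21.73/1645.301) ≈ -0.267.

-0.267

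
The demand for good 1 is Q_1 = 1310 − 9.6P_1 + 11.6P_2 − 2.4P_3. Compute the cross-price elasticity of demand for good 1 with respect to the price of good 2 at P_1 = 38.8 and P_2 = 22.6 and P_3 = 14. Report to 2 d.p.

At P_1 = 38.8 and P_2 = 22.6 and P_3 = 14: Q_1 = 1166.08.
∂Q_1/∂P_2 = 11.6.
ε = (∂Q_1/∂P_2)(P_2/Q_1) = 11.6 × (22.6/1166.08) ≈ 0.22.

0.22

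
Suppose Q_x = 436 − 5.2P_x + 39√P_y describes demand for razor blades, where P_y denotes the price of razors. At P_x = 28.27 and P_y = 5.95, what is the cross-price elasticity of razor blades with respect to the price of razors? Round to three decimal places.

0.124

At P_x = 28.27 and P_y = 5.95: Q_x = 384.127.
∂Q_x/∂P_y = 39/(2√P_y) = 39/(2√5.95) = 7.9942.
ε = (∂Q_x/∂P_y)(P_y/Q_x) = 7.9942 × (5.95/384.127) ≈ 0.124.
ε > 0: substitutes.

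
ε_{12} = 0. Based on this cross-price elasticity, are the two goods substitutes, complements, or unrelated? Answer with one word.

unrelated

ε = 0: demand for good 1 does not respond to good 2's price; the goods are unrelated.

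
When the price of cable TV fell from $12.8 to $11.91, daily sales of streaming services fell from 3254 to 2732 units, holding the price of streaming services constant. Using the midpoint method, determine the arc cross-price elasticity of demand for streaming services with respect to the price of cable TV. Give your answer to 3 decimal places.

ΔQ_A = 2732 − 3254 = -522; ΔP_B = 11.91 − 12.8 = -0.89.
Midpoints: Q̄_A = 2993.0, P̄_B = 12.36.
ε = (ΔQ_A/Q̄_A)/(ΔP_B/P̄_B) = (-522/2993.0)/(-0.89/12.36) ≈ 2.421.
ε > 0: streaming services and cable TV are substitutes.

2.421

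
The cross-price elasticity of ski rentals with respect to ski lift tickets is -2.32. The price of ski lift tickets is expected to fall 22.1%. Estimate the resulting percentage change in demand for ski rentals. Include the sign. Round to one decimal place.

%ΔQ ≈ ε × %ΔP of ski lift tickets = -2.32 × (-22.1%) = 51.3%.
Demand for ski rentals rises by about 51.3%.

51.3%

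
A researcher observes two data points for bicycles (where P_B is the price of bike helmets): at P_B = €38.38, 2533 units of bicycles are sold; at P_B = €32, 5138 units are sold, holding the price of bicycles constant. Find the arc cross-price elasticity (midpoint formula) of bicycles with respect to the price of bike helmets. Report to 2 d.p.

-3.75

ΔQ_A = 5138 − 2533 = 2605; ΔP_B = 32 − 38.38 = -6.38.
Midpoints: Q̄_A = 3835.5, P̄_B = 35.19.
ε = (ΔQ_A/Q̄_A)/(ΔP_B/P̄_B) = (2605/3835.5)/(-6.38/35.19) ≈ -3.75.
ε < 0: bicycles and bike helmets are complements.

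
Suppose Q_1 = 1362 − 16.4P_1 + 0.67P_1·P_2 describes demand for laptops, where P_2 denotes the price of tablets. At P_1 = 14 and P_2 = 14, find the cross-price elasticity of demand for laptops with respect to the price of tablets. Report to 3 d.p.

0.104

At P_1 = 14 and P_2 = 14: Q_1 = 1263.72.
∂Q_1/∂P_2 = 0.67P_1 = 0.67(14) = 9.3800.
ε = (∂Q_1/∂P_2)(P_2/Q_1) = 9.3800 × (14/1263.72) ≈ 0.104.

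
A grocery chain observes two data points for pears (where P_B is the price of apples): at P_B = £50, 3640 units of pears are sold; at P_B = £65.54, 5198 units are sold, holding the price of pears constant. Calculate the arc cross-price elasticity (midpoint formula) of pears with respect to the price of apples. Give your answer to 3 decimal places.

1.311

ΔQ_A = 5198 − 3640 = 1558; ΔP_B = 65.54 − 50 = 15.54.
Midpoints: Q̄_A = 4419.0, P̄_B = 57.77.
ε = (ΔQ_A/Q̄_A)/(ΔP_B/P̄_B) = (1558/4419.0)/(15.54/57.77) ≈ 1.311.
ε > 0: pears and apples are substitutes.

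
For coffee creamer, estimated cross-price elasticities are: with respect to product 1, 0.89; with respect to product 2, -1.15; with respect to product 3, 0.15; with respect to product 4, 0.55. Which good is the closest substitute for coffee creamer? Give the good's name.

Substitutes have ε > 0. Among the positive values, 0.89 (product 1) is largest.

product 1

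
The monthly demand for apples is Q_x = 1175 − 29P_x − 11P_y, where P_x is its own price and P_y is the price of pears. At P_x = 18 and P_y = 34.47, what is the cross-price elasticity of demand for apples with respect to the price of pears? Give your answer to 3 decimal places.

At P_x = 18 and P_y = 34.47: Q_x = 273.83.
∂Q_x/∂P_y = -11.
ε = (∂Q_x/∂P_y)(P_y/Q_x) = -11 × (34.47/273.83) ≈ -1.385.

-1.385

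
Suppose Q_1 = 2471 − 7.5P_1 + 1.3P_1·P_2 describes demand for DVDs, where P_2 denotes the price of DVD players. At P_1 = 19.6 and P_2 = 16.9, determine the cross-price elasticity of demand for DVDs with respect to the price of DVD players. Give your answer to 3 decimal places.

At P_1 = 19.6 and P_2 = 16.9: Q_1 = 2754.612.
∂Q_1/∂P_2 = 1.3P_1 = 1.3(19.6) = 25.4800.
ε = (∂Q_1/∂P_2)(P_2/Q_1) = 25.4800 × (16.9/2754.612) ≈ 0.156.
ε > 0: substitutes.

0.156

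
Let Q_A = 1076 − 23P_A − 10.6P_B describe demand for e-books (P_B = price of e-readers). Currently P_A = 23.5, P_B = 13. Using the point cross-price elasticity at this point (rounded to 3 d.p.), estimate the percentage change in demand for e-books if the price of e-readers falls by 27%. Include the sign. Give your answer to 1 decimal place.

At P_A = 23.5, P_B = 13: Q_A = 397.7.
∂Q_A/∂P_B = -10.6.
ε = (∂Q_A/∂P_B)(P_B/Q_A) = -10.6000 × 13/397.7 ≈ -0.346.
%ΔQ_A ≈ ε × %ΔP_B = -0.346 × (-27%) = 9.3%.

9.3%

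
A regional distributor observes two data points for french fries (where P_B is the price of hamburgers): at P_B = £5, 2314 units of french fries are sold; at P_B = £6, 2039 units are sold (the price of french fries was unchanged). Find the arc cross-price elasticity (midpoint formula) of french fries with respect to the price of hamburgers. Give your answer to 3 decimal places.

ΔQ_A = 2039 − 2314 = -275; ΔP_B = 6 − 5 = 1.
Midpoints: Q̄_A = 2176.5, P̄_B = 5.50.
ε = (ΔQ_A/Q̄_A)/(ΔP_B/P̄_B) = (-275/2176.5)/(1/5.50) ≈ -0.695.

-0.695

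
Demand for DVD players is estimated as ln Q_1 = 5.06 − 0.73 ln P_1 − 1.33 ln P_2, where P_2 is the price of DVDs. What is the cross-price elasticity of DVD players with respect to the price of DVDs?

-1.33

In a log-linear (constant-elasticity) demand function, the coefficient on ln P_2 is the cross-price elasticity.
ε = -1.33. Negative, so DVD players and DVDs are complements.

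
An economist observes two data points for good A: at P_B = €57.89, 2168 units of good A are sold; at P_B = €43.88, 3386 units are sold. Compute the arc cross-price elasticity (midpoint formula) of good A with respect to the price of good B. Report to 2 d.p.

ΔQ_A = 3386 − 2168 = 1218; ΔP_B = 43.88 − 57.89 = -14.01.
Midpoints: Q̄_A = 2777.0, P̄_B = 50.89.
ε = (ΔQ_A/Q̄_A)/(ΔP_B/P̄_B) = (1218/2777.0)/(-14.01/50.89) ≈ -1.59.

-1.59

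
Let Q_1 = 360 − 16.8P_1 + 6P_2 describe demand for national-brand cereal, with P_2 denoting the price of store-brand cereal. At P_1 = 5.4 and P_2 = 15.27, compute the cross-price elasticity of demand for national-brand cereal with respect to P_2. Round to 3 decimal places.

At P_1 = 5.4 and P_2 = 15.27: Q_1 = 360.9.
∂Q_1/∂P_2 = 6.
ε = (∂Q_1/∂P_2)(P_2/Q_1) = 6 × (15.27/360.9) ≈ 0.254.

0.254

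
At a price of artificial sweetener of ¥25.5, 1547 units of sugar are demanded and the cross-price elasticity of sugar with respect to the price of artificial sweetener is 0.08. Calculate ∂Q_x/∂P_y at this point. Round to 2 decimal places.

4.85

ε = (∂Q_x/∂P_y)·(P_y/Q_x) ⇒ ∂Q_x/∂P_y = ε·Q_x/P_y = 0.08 × 1547/25.5 ≈ 4.85.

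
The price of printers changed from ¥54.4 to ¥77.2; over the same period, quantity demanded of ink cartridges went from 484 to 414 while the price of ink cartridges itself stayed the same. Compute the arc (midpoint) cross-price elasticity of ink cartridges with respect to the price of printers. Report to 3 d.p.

ΔQ_A = 414 − 484 = -70; ΔP_B = 77.2 − 54.4 = 22.8.
Midpoints: Q̄_A = 449.0, P̄_B = 65.80.
ε = (ΔQ_A/Q̄_A)/(ΔP_B/P̄_B) = (-70/449.0)/(22.8/65.80) ≈ -0.450.

-0.450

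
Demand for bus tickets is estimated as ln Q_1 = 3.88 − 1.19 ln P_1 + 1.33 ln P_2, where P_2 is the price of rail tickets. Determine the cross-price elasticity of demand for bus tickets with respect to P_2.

In a log-linear (constant-elasticity) demand function, the coefficient on ln P_2 is the cross-price elasticity.
ε = 1.33. Positive, so bus tickets and rail tickets are substitutes.

1.33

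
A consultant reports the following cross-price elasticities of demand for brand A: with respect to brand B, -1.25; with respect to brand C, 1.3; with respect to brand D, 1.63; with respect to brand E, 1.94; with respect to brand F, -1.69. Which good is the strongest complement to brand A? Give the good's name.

brand F

Complements have ε < 0. The most negative value is -1.69 (brand F).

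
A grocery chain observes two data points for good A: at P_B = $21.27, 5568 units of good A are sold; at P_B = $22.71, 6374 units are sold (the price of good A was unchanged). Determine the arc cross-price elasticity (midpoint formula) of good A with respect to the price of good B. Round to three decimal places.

2.061

ΔQ_A = 6374 − 5568 = 806; ΔP_B = 22.71 − 21.27 = 1.44.
Midpoints: Q̄_A = 5971.0, P̄_B = 21.99.
ε = (ΔQ_A/Q̄_A)/(ΔP_B/P̄_B) = (806/5971.0)/(1.44/21.99) ≈ 2.061.
ε > 0: good A and good B are substitutes.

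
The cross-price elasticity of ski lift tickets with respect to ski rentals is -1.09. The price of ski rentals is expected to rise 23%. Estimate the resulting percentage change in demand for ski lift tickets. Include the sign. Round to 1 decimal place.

%ΔQ ≈ ε × %ΔP of ski rentals = -1.09 × (23%) = -25.1%.
Demand for ski lift tickets falls by about 25.1%.

-25.1%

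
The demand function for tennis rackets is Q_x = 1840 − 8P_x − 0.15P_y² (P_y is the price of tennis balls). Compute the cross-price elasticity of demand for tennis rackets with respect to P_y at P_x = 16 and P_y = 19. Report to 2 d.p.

At P_x = 16 and P_y = 19: Q_x = 1657.85.
∂Q_x/∂P_y = -0.3P_y = -0.3(19) = -5.7000.
ε = (∂Q_x/∂P_y)(P_y/Q_x) = -5.7000 × (19/1657.85) ≈ -0.07.

-0.07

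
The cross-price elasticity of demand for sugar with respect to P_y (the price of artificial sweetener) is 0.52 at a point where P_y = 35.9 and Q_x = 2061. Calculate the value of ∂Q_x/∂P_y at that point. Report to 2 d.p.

29.85

ε = (∂Q_x/∂P_y)·(P_y/Q_x) ⇒ ∂Q_x/∂P_y = ε·Q_x/P_y = 0.52 × 2061/35.9 ≈ 29.85.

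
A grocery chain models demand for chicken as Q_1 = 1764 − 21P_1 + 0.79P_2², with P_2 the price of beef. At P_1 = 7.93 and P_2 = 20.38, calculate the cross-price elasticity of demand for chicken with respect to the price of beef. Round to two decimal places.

0.34

At P_1 = 7.93 and P_2 = 20.38: Q_1 = 1925.592.
∂Q_1/∂P_2 = 1.58P_2 = 1.58(20.38) = 32.2004.
ε = (∂Q_1/∂P_2)(P_2/Q_1) = 32.2004 × (20.38/1925.592) ≈ 0.34.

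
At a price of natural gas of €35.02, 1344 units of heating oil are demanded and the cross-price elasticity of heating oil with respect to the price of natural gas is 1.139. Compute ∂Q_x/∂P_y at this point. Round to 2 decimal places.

43.71

ε = (∂Q_x/∂P_y)·(P_y/Q_x) ⇒ ∂Q_x/∂P_y = ε·Q_x/P_y = 1.139 × 1344/35.02 ≈ 43.71.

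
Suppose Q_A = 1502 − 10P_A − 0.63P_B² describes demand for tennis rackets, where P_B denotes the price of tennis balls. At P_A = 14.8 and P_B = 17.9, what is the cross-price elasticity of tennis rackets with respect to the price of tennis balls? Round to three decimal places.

-0.350

At P_A = 14.8 and P_B = 17.9: Q_A = 1152.142.
∂Q_A/∂P_B = -1.26P_B = -1.26(17.9) = -22.5540.
ε = (∂Q_A/∂P_B)(P_B/Q_A) = -22.5540 × (17.9/1152.142) ≈ -0.350.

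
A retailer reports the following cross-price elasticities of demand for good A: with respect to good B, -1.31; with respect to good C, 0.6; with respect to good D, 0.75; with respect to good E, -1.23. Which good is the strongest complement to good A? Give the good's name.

Complements have ε < 0. The most negative value is -1.31 (good B).

good B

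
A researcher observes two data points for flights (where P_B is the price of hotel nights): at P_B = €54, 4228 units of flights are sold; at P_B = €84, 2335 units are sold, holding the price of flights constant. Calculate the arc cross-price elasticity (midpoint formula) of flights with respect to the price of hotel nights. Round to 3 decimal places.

ΔQ_A = 2335 − 4228 = -1893; ΔP_B = 84 − 54 = 30.
Midpoints: Q̄_A = 3281.5, P̄_B = 69.00.
ε = (ΔQ_A/Q̄_A)/(ΔP_B/P̄_B) = (-1893/3281.5)/(30/69.00) ≈ -1.327.
ε < 0: flights and hotel nights are complements.

-1.327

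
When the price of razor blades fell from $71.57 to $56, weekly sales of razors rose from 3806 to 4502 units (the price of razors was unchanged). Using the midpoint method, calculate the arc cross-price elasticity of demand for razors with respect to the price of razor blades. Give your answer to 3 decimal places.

ΔQ_A = 4502 − 3806 = 696; ΔP_B = 56 − 71.57 = -15.57.
Midpoints: Q̄_A = 4154.0, P̄_B = 63.78.
ε = (ΔQ_A/Q̄_A)/(ΔP_B/P̄_B) = (696/4154.0)/(-15.57/63.78) ≈ -0.686.
ε < 0: razors and razor blades are complements.

-0.686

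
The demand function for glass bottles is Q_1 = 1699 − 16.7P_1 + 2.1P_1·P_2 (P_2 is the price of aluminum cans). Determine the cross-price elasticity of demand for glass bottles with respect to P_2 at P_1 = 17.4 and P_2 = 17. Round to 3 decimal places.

0.306

At P_1 = 17.4 and P_2 = 17: Q_1 = 2029.6.
∂Q_1/∂P_2 = 2.1P_1 = 2.1(17.4) = 36.5400.
ε = (∂Q_1/∂P_2)(P_2/Q_1) = 36.5400 × (17/2029.6) ≈ 0.306.
ε > 0: substitutes.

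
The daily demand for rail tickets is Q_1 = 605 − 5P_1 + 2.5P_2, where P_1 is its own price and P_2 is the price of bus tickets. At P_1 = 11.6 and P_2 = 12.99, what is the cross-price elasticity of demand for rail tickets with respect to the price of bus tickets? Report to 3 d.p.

At P_1 = 11.6 and P_2 = 12.99: Q_1 = 579.475.
∂Q_1/∂P_2 = 2.5.
ε = (∂Q_1/∂P_2)(P_2/Q_1) = 2.5 × (12.99/579.475) ≈ 0.056.
Since ε > 0, rail tickets and bus tickets are substitutes.

0.056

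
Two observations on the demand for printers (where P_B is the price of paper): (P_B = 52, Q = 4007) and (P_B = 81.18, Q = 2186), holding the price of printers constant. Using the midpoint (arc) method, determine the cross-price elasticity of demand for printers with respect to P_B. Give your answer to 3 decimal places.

ΔQ_A = 2186 − 4007 = -1821; ΔP_B = 81.18 − 52 = 29.18.
Midpoints: Q̄_A = 3096.5, P̄_B = 66.59.
ε = (ΔQ_A/Q̄_A)/(ΔP_B/P̄_B) = (-1821/3096.5)/(29.18/66.59) ≈ -1.342.
ε < 0: printers and paper are complements.

-1.342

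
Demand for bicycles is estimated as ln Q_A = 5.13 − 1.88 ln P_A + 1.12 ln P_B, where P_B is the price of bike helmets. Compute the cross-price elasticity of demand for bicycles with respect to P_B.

1.12

In a log-linear (constant-elasticity) demand function, the coefficient on ln P_B is the cross-price elasticity.
ε = 1.12. Positive, so bicycles and bike helmets are substitutes.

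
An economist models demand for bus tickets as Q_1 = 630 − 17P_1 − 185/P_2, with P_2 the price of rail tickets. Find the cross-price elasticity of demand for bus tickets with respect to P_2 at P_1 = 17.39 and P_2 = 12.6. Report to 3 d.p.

At P_1 = 17.39 and P_2 = 12.6: Q_1 = 319.687.
∂Q_1/∂P_2 = 185/P_2² = 1.1653.
ε = (∂Q_1/∂P_2)(P_2/Q_1) = 1.1653 × (12.6/319.687) ≈ 0.046.

0.046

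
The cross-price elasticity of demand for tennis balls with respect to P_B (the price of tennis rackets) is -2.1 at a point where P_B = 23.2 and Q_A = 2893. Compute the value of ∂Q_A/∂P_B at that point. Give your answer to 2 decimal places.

-261.87

ε = (∂Q_A/∂P_B)·(P_B/Q_A) ⇒ ∂Q_A/∂P_B = ε·Q_A/P_B = -2.1 × 2893/23.2 ≈ -261.87.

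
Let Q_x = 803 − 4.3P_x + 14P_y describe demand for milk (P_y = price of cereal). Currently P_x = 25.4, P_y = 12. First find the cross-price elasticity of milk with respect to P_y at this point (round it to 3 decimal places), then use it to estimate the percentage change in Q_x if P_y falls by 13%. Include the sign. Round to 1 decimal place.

-2.5%

At P_x = 25.4, P_y = 12: Q_x = 861.78.
∂Q_x/∂P_y = 14.
ε = (∂Q_x/∂P_y)(P_y/Q_x) = 14.0000 × 12/861.78 ≈ 0.195.
%ΔQ_x ≈ ε × %ΔP_y = 0.195 × (-13%) = -2.5%.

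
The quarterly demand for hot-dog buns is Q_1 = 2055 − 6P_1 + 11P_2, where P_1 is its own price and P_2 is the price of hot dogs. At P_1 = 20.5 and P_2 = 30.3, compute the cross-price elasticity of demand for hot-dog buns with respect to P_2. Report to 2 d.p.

0.15

At P_1 = 20.5 and P_2 = 30.3: Q_1 = 2265.3.
∂Q_1/∂P_2 = 11.
ε = (∂Q_1/∂P_2)(P_2/Q_1) = 11 × (30.3/2265.3) ≈ 0.15.
Since ε > 0, hot-dog buns and hot dogs are substitutes.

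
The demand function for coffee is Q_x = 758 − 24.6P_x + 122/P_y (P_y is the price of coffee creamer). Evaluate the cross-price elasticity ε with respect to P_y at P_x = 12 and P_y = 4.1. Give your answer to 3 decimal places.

At P_x = 12 and P_y = 4.1: Q_x = 492.556.
∂Q_x/∂P_y = −122/P_y² = -7.2576.
ε = (∂Q_x/∂P_y)(P_y/Q_x) = -7.2576 × (4.1/492.556) ≈ -0.060.
ε < 0: complements.

-0.060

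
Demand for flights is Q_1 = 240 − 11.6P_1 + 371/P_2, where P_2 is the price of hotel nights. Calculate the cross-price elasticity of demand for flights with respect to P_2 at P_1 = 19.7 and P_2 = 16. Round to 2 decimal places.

At P_1 = 19.7 and P_2 = 16: Q_1 = 34.668.
∂Q_1/∂P_2 = −371/P_2² = -1.4492.
ε = (∂Q_1/∂P_2)(P_2/Q_1) = -1.4492 × (16/34.668) ≈ -0.67.
ε < 0: complements.

-0.67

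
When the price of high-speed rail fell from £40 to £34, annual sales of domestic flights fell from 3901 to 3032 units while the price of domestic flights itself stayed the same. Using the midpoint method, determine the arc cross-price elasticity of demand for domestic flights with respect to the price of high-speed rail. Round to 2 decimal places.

1.55

ΔQ_A = 3032 − 3901 = -869; ΔP_B = 34 − 40 = -6.
Midpoints: Q̄_A = 3466.5, P̄_B = 37.00.
ε = (ΔQ_A/Q̄_A)/(ΔP_B/P̄_B) = (-869/3466.5)/(-6/37.00) ≈ 1.55.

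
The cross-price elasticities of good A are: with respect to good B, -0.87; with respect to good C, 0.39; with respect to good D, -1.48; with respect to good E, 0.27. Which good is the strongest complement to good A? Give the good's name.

good D

Complements have ε < 0. The most negative value is -1.48 (good D).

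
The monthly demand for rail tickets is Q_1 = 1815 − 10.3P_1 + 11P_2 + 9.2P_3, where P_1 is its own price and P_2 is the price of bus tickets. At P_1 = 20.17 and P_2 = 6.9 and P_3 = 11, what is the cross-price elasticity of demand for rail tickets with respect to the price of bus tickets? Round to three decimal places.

0.043

At P_1 = 20.17 and P_2 = 6.9 and P_3 = 11: Q_1 = 1784.349.
∂Q_1/∂P_2 = 11.
ε = (∂Q_1/∂P_2)(P_2/Q_1) = 11 × (6.9/1784.349) ≈ 0.043.
Since ε > 0, rail tickets and bus tickets are substitutes.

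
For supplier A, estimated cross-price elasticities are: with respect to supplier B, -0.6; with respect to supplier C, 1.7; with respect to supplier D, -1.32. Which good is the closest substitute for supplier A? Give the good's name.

supplier C

Substitutes have ε > 0. Among the positive values, 1.7 (supplier C) is largest.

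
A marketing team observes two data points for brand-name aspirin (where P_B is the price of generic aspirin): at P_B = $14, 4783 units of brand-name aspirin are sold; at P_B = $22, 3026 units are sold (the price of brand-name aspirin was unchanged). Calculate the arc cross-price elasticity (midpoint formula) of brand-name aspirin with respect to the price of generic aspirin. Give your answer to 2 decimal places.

ΔQ_A = 3026 − 4783 = -1757; ΔP_B = 22 − 14 = 8.
Midpoints: Q̄_A = 3904.5, P̄_B = 18.00.
ε = (ΔQ_A/Q̄_A)/(ΔP_B/P̄_B) = (-1757/3904.5)/(8/18.00) ≈ -1.01.
ε < 0: brand-name aspirin and generic aspirin are complements.

-1.01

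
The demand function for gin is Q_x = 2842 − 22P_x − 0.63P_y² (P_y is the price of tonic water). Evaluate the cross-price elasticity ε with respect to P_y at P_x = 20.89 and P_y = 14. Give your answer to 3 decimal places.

At P_x = 20.89 and P_y = 14: Q_x = 2258.94.
∂Q_x/∂P_y = -1.26P_y = -1.26(14) = -17.6400.
ε = (∂Q_x/∂P_y)(P_y/Q_x) = -17.6400 × (14/2258.94) ≈ -0.109.

-0.109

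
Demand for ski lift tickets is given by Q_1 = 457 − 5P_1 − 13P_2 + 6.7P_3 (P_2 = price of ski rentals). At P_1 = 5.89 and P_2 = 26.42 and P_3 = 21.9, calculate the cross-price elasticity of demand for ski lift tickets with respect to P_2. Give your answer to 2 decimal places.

-1.49

At P_1 = 5.89 and P_2 = 26.42 and P_3 = 21.9: Q_1 = 230.82.
∂Q_1/∂P_2 = -13.
ε = (∂Q_1/∂P_2)(P_2/Q_1) = -13 × (26.42/230.82) ≈ -1.49.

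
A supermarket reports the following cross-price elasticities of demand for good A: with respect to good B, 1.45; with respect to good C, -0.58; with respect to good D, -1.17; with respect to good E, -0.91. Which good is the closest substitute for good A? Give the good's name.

good B

Substitutes have ε > 0. Among the positive values, 1.45 (good B) is largest.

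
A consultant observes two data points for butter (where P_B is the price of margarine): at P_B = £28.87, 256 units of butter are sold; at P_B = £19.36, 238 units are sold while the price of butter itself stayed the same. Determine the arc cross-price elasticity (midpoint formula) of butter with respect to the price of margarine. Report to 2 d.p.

ΔQ_A = 238 − 256 = -18; ΔP_B = 19.36 − 28.87 = -9.51.
Midpoints: Q̄_A = 247.0, P̄_B = 24.12.
ε = (ΔQ_A/Q̄_A)/(ΔP_B/P̄_B) = (-18/247.0)/(-9.51/24.12) ≈ 0.18.
ε > 0: butter and margarine are substitutes.

0.18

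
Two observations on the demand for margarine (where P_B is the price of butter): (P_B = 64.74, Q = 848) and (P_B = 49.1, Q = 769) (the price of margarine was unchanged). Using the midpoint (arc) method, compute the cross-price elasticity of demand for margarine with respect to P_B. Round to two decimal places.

0.36

ΔQ_A = 769 − 848 = -79; ΔP_B = 49.1 − 64.74 = -15.64.
Midpoints: Q̄_A = 808.5, P̄_B = 56.92.
ε = (ΔQ_A/Q̄_A)/(ΔP_B/P̄_B) = (-79/808.5)/(-15.64/56.92) ≈ 0.36.
ε > 0: margarine and butter are substitutes.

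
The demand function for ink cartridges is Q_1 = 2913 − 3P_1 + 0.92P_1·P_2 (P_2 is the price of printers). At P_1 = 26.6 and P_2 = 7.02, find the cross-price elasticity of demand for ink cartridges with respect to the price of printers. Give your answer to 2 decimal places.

0.06

At P_1 = 26.6 and P_2 = 7.02: Q_1 = 3004.993.
∂Q_1/∂P_2 = 0.92P_1 = 0.92(26.6) = 24.4720.
ε = (∂Q_1/∂P_2)(P_2/Q_1) = 24.4720 × (7.02/3004.993) ≈ 0.06.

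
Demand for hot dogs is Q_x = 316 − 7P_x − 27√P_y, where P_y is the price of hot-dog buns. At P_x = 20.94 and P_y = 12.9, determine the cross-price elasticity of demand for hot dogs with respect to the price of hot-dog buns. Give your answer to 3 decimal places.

At P_x = 20.94 and P_y = 12.9: Q_x = 72.445.
∂Q_x/∂P_y = -27/(2√P_y) = -27/(2√12.9) = -3.7587.
ε = (∂Q_x/∂P_y)(P_y/Q_x) = -3.7587 × (12.9/72.445) ≈ -0.669.
ε < 0: complements.

-0.669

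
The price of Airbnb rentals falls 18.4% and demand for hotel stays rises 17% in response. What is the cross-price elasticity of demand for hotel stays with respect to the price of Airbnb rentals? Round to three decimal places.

ε = (%ΔQ of hotel stays) / (%ΔP of Airbnb rentals) = (17%) / (-18.4%) ≈ -0.924.

-0.924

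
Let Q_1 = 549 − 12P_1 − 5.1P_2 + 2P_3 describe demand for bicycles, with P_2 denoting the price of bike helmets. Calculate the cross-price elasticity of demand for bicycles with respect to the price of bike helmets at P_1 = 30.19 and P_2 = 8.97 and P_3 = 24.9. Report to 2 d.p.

At P_1 = 30.19 and P_2 = 8.97 and P_3 = 24.9: Q_1 = 190.773.
∂Q_1/∂P_2 = -5.1.
ε = (∂Q_1/∂P_2)(P_2/Q_1) = -5.1 × (8.97/190.773) ≈ -0.24.
Since ε < 0, bicycles and bike helmets are complements.

-0.24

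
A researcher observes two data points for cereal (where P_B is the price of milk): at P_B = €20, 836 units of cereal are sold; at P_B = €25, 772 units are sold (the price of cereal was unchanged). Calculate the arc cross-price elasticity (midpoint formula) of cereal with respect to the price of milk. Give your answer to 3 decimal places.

ΔQ_A = 772 − 836 = -64; ΔP_B = 25 − 20 = 5.
Midpoints: Q̄_A = 804.0, P̄_B = 22.50.
ε = (ΔQ_A/Q̄_A)/(ΔP_B/P̄_B) = (-64/804.0)/(5/22.50) ≈ -0.358.
ε < 0: cereal and milk are complements.

-0.358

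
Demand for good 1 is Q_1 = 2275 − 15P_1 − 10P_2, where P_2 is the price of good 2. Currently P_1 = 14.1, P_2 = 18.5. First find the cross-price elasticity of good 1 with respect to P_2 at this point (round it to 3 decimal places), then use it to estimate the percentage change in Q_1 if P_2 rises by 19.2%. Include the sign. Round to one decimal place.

-1.9%

At P_1 = 14.1, P_2 = 18.5: Q_1 = 1878.5.
∂Q_1/∂P_2 = -10.
ε = (∂Q_1/∂P_2)(P_2/Q_1) = -10.0000 × 18.5/1878.5 ≈ -0.098.
%ΔQ_1 ≈ ε × %ΔP_2 = -0.098 × (19.2%) = -1.9%.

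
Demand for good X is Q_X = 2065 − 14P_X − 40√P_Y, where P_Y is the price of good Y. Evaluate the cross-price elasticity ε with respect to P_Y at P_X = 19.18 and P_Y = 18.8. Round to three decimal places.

-0.053

At P_X = 19.18 and P_Y = 18.8: Q_X = 1623.044.
∂Q_X/∂P_Y = -40/(2√P_Y) = -40/(2√18.8) = -4.6127.
ε = (∂Q_X/∂P_Y)(P_Y/Q_X) = -4.6127 × (18.8/1623.044) ≈ -0.053.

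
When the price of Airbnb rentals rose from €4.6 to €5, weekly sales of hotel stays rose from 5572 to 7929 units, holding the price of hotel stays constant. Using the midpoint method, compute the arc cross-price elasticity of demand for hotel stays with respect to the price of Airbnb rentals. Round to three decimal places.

ΔQ_A = 7929 − 5572 = 2357; ΔP_B = 5 − 4.6 = 0.4.
Midpoints: Q̄_A = 6750.5, P̄_B = 4.80.
ε = (ΔQ_A/Q̄_A)/(ΔP_B/P̄_B) = (2357/6750.5)/(0.4/4.80) ≈ 4.190.

4.190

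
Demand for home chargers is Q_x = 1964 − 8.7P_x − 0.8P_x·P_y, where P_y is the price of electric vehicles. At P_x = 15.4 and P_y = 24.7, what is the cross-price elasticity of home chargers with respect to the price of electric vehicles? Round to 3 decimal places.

At P_x = 15.4 and P_y = 24.7: Q_x = 1525.716.
∂Q_x/∂P_y = -0.8P_x = -0.8(15.4) = -12.3200.
ε = (∂Q_x/∂P_y)(P_y/Q_x) = -12.3200 × (24.7/1525.716) ≈ -0.199.

-0.199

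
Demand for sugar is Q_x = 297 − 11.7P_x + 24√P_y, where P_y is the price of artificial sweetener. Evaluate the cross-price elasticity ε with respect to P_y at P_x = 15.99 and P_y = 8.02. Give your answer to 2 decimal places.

0.19

At P_x = 15.99 and P_y = 8.02: Q_x = 177.884.
∂Q_x/∂P_y = 24/(2√P_y) = 24/(2√8.02) = 4.2373.
ε = (∂Q_x/∂P_y)(P_y/Q_x) = 4.2373 × (8.02/177.884) ≈ 0.19.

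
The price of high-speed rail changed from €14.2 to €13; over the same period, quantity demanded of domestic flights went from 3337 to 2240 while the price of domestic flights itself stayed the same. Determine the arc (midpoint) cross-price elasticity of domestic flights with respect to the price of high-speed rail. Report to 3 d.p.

4.459

ΔQ_A = 2240 − 3337 = -1097; ΔP_B = 13 − 14.2 = -1.2.
Midpoints: Q̄_A = 2788.5, P̄_B = 13.60.
ε = (ΔQ_A/Q̄_A)/(ΔP_B/P̄_B) = (-1097/2788.5)/(-1.2/13.60) ≈ 4.459.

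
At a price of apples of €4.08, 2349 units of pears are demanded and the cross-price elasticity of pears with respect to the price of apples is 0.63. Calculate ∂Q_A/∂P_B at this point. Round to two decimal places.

ε = (∂Q_A/∂P_B)·(P_B/Q_A) ⇒ ∂Q_A/∂P_B = ε·Q_A/P_B = 0.63 × 2349/4.08 ≈ 362.71.

362.71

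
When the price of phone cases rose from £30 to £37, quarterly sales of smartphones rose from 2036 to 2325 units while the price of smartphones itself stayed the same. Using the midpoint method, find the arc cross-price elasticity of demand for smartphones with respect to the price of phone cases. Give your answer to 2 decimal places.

0.63

ΔQ_A = 2325 − 2036 = 289; ΔP_B = 37 − 30 = 7.
Midpoints: Q̄_A = 2180.5, P̄_B = 33.50.
ε = (ΔQ_A/Q̄_A)/(ΔP_B/P̄_B) = (289/2180.5)/(7/33.50) ≈ 0.63.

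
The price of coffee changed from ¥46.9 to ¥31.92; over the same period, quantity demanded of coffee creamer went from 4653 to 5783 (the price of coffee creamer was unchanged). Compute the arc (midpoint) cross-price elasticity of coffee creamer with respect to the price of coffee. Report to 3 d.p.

ΔQ_A = 5783 − 4653 = 1130; ΔP_B = 31.92 − 46.9 = -14.98.
Midpoints: Q̄_A = 5218.0, P̄_B = 39.41.
ε = (ΔQ_A/Q̄_A)/(ΔP_B/P̄_B) = (1130/5218.0)/(-14.98/39.41) ≈ -0.570.
ε < 0: coffee creamer and coffee are complements.

-0.570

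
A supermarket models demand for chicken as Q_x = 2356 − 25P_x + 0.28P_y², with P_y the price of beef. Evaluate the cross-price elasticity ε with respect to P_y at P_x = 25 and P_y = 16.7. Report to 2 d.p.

0.09

At P_x = 25 and P_y = 16.7: Q_x = 1809.089.
∂Q_x/∂P_y = 0.56P_y = 0.56(16.7) = 9.3520.
ε = (∂Q_x/∂P_y)(P_y/Q_x) = 9.3520 × (16.7/1809.089) ≈ 0.09.
ε > 0: substitutes.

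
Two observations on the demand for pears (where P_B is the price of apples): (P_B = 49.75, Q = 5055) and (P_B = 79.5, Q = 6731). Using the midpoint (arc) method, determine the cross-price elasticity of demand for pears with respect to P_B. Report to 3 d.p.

0.618

ΔQ_A = 6731 − 5055 = 1676; ΔP_B = 79.5 − 49.75 = 29.75.
Midpoints: Q̄_A = 5893.0, P̄_B = 64.62.
ε = (ΔQ_A/Q̄_A)/(ΔP_B/P̄_B) = (1676/5893.0)/(29.75/64.62) ≈ 0.618.
ε > 0: pears and apples are substitutes.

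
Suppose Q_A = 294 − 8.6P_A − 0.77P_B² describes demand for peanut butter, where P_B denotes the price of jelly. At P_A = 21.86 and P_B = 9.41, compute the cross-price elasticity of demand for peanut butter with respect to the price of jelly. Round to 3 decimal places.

At P_A = 21.86 and P_B = 9.41: Q_A = 37.822.
∂Q_A/∂P_B = -1.54P_B = -1.54(9.41) = -14.4914.
ε = (∂Q_A/∂P_B)(P_B/Q_A) = -14.4914 × (9.41/37.822) ≈ -3.605.

-3.605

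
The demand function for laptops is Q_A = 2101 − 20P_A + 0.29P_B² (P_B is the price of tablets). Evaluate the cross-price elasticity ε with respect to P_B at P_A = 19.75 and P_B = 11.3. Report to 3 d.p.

0.042

At P_A = 19.75 and P_B = 11.3: Q_A = 1743.030.
∂Q_A/∂P_B = 0.58P_B = 0.58(11.3) = 6.5540.
ε = (∂Q_A/∂P_B)(P_B/Q_A) = 6.5540 × (11.3/1743.030) ≈ 0.042.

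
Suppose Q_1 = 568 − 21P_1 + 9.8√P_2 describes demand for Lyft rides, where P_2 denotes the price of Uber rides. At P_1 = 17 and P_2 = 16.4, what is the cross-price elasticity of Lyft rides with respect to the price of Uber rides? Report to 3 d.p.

0.079

At P_1 = 17 and P_2 = 16.4: Q_1 = 250.687.
∂Q_1/∂P_2 = 9.8/(2√P_2) = 9.8/(2√16.4) = 1.2100.
ε = (∂Q_1/∂P_2)(P_2/Q_1) = 1.2100 × (16.4/250.687) ≈ 0.079.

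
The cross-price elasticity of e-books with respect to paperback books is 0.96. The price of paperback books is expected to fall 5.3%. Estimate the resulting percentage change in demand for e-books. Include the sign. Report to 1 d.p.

-5.1%

%ΔQ ≈ ε × %ΔP of paperback books = 0.96 × (-5.3%) = -5.1%.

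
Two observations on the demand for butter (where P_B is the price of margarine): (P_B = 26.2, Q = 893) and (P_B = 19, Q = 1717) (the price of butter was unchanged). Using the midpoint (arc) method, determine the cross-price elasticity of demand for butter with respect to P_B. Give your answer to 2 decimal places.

ΔQ_A = 1717 − 893 = 824; ΔP_B = 19 − 26.2 = -7.2.
Midpoints: Q̄_A = 1305.0, P̄_B = 22.60.
ε = (ΔQ_A/Q̄_A)/(ΔP_B/P̄_B) = (824/1305.0)/(-7.2/22.60) ≈ -1.98.

-1.98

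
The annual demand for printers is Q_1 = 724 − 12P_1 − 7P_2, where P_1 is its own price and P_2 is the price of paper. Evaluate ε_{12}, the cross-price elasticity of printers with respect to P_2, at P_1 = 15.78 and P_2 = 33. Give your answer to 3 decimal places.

-0.761

At P_1 = 15.78 and P_2 = 33: Q_1 = 303.64.
∂Q_1/∂P_2 = -7.
ε = (∂Q_1/∂P_2)(P_2/Q_1) = -7 × (33/303.64) ≈ -0.761.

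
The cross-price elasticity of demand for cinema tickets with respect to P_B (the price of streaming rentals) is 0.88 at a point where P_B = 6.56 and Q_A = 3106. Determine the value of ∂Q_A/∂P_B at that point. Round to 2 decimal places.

ε = (∂Q_A/∂P_B)·(P_B/Q_A) ⇒ ∂Q_A/∂P_B = ε·Q_A/P_B = 0.88 × 3106/6.56 ≈ 416.66.

416.66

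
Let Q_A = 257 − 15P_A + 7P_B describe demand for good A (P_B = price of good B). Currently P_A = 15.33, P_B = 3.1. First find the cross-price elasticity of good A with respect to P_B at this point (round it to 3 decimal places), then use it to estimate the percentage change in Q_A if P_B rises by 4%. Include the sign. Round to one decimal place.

At P_A = 15.33, P_B = 3.1: Q_A = 48.75.
∂Q_A/∂P_B = 7.
ε = (∂Q_A/∂P_B)(P_B/Q_A) = 7.0000 × 3.1/48.75 ≈ 0.445.
%ΔQ_A ≈ ε × %ΔP_B = 0.445 × (4%) = 1.8%.

1.8%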